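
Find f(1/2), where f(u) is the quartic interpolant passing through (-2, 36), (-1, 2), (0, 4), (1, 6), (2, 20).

43/8

Using Newton's divided-difference form:
f[-2,-1] = (2 - 36) / (-1 - (-2)) = -34
f[-1,0] = (4 - 2) / (0 - (-1)) = 2
f[0,1] = (6 - 4) / (1 - 0) = 2
f[1,2] = (20 - 6) / (2 - 1) = 14
f[-2,-1,0] = (2 - (-34)) / (0 - (-2)) = 18
f[-1,0,1] = (2 - 2) / (1 - (-1)) = 0
f[0,1,2] = (14 - 2) / (2 - 0) = 6
f[-2,-1,0,1] = (0 - 18) / (1 - (-2)) = -6
f[-1,0,1,2] = (6 - 0) / (2 - (-1)) = 2
f[-2,-1,0,1,2] = (2 - (-6)) / (2 - (-2)) = 2
f(1/2) = 36 + (-34)·(5/2) + 18·(5/2)·(3/2) + (-6)·(5/2)·(3/2)·(1/2) + 2·(5/2)·(3/2)·(1/2)·(-1/2) = 43/8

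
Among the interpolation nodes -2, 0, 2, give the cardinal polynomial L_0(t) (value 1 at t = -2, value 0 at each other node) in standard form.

L_0(t) = (1/8)t^2 - (1/4)t

L_0(t) = t(t - 2) / [(-2)·(-4)]
       = (t^2 - 2t) / (8)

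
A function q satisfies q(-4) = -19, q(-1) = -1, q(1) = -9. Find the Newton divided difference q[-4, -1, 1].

-2

q[-4,-1] = (-1 - (-19)) / (-1 - (-4)) = 6
q[-1,1] = (-9 - (-1)) / (1 - (-1)) = -4
q[-4,-1,1] = (-4 - 6) / (1 - (-4)) = -2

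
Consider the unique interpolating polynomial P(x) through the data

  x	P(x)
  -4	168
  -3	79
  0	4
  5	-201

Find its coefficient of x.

-1

L_0(x) = (x + 3)x(x - 5) / [-36] = -(1/36)x^3 + (1/18)x^2 + (5/12)x
L_1(x) = (x + 4)x(x - 5) / [24] = (1/24)x^3 - (1/24)x^2 - (5/6)x
L_2(x) = (x + 4)(x + 3)(x - 5) / [-60] = -(1/60)x^3 - (1/30)x^2 + (23/60)x + 1
L_3(x) = (x + 4)(x + 3)x / [360] = (1/360)x^3 + (7/360)x^2 + (1/30)x
P(x) = 168·L_0 + 79·L_1 + 4·L_2 + (-201)·L_3
Only the coefficient of x is needed; take it from each L_i and combine:
168·(5/12) + 79·(-5/6) + 4·(23/60) + (-201)·(1/30) = -1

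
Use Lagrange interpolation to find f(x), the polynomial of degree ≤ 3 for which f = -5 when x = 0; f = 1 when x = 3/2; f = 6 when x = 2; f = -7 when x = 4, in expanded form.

f(x) = -(12/5)x^3 + (57/5)x^2 - (77/10)x - 5

Build the Lagrange basis polynomials:
L_0(x) = (x - 3/2)(x - 2)(x - 4) / [-12] = -(1/12)x^3 + (5/8)x^2 - (17/12)x + 1
L_1(x) = x(x - 2)(x - 4) / [15/8] = (8/15)x^3 - (16/5)x^2 + (64/15)x
L_2(x) = x(x - 3/2)(x - 4) / [-2] = -(1/2)x^3 + (11/4)x^2 - 3x
L_3(x) = x(x - 3/2)(x - 2) / [20] = (1/20)x^3 - (7/40)x^2 + (3/20)x
f(x) = (-5)·L_0 + 1·L_1 + 6·L_2 + (-7)·L_3
  (-5)·L_0(x) = (5/12)x^3 - (25/8)x^2 + (85/12)x - 5
  1·L_1(x) = (8/15)x^3 - (16/5)x^2 + (64/15)x
  6·L_2(x) = -3x^3 + (33/2)x^2 - 18x
  (-7)·L_3(x) = -(7/20)x^3 + (49/40)x^2 - (21/20)x
Adding term by term: -(12/5)x^3 + (57/5)x^2 - (77/10)x - 5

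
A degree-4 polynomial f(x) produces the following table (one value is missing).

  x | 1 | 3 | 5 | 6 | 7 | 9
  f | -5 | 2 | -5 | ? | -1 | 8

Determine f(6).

The 5 known values determine f uniquely (degree ≤ 4).
Evaluate each Lagrange basis at x = 6:
L_0(6) = (3)·(1)·(-1)·(-3)/[(-2)·(-4)·(-6)·(-8)] = 3/128
L_1(6) = (5)·(1)·(-1)·(-3)/[(2)·(-2)·(-4)·(-6)] = -5/32
L_2(6) = (5)·(3)·(-1)·(-3)/[(4)·(2)·(-2)·(-4)] = 45/64
L_3(6) = (5)·(3)·(1)·(-3)/[(6)·(4)·(2)·(-2)] = 15/32
L_4(6) = (5)·(3)·(1)·(-1)/[(8)·(6)·(4)·(2)] = -5/128
Sum: (-5)·(3/128) + 2·(-5/32) + (-5)·(45/64) + (-1)·(15/32) + 8·(-5/128) = -605/128

-605/128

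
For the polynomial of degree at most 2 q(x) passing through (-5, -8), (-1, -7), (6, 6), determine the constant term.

-927/154

Build the Lagrange basis polynomials:
L_0(x) = (x + 1)(x - 6) / [44] = (1/44)x^2 - (5/44)x - 3/22
L_1(x) = (x + 5)(x - 6) / [-28] = -(1/28)x^2 + (1/28)x + 15/14
L_2(x) = (x + 5)(x + 1) / [77] = (1/77)x^2 + (6/77)x + 5/77
q(x) = (-8)·L_0 + (-7)·L_1 + 6·L_2
Only the constant term is needed; take it from each L_i and combine:
(-8)·(-3/22) + (-7)·(15/14) + 6·(5/77) = -927/154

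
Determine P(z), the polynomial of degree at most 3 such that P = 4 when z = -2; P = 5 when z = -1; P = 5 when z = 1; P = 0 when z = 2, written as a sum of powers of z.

P(z) = -(1/3)z^3 - z^2 + (1/3)z + 6

Newton's divided differences:
P[-2,-1] = (5 - 4) / (-1 - (-2)) = 1
P[-1,1] = (5 - 5) / (1 - (-1)) = 0
P[1,2] = (0 - 5) / (2 - 1) = -5
P[-2,-1,1] = (0 - 1) / (1 - (-2)) = -1/3
P[-1,1,2] = (-5 - 0) / (2 - (-1)) = -5/3
P[-2,-1,1,2] = (-5/3 - (-1/3)) / (2 - (-2)) = -1/3
P(z) = 4 + 1·(z + 2) + (-1/3)·(z + 2)(z + 1) + (-1/3)·(z + 2)(z + 1)(z - 1)
Expanding: P(z) = -(1/3)z^3 - z^2 + (1/3)z + 6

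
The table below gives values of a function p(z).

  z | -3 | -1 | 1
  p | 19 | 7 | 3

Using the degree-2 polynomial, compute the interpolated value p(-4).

Evaluate each Lagrange basis at z = -4:
L_0(-4) = (-3)·(-5)/[(-2)·(-4)] = 15/8
L_1(-4) = (-1)·(-5)/[(2)·(-2)] = -5/4
L_2(-4) = (-1)·(-3)/[(4)·(2)] = 3/8
Sum: 19·(15/8) + 7·(-5/4) + 3·(3/8) = 28

28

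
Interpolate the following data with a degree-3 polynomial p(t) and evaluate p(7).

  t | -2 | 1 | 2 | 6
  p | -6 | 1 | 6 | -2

L_0(7) = (6)·(5)·(1)/[(-3)·(-4)·(-8)] = -5/16
L_1(7) = (9)·(5)·(1)/[(3)·(-1)·(-5)] = 3
L_2(7) = (9)·(6)·(1)/[(4)·(1)·(-4)] = -27/8
L_3(7) = (9)·(6)·(5)/[(8)·(5)·(4)] = 27/16
Sum: (-6)·(-5/16) + 1·(3) + 6·(-27/8) + (-2)·(27/16) = -75/4

-75/4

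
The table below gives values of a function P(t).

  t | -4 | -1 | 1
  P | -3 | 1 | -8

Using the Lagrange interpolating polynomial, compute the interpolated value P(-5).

-9

Evaluate each Lagrange basis at t = -5:
L_0(-5) = (-4)·(-6)/[(-3)·(-5)] = 8/5
L_1(-5) = (-1)·(-6)/[(3)·(-2)] = -1
L_2(-5) = (-1)·(-4)/[(5)·(2)] = 2/5
Sum: (-3)·(8/5) + 1·(-1) + (-8)·(2/5) = -9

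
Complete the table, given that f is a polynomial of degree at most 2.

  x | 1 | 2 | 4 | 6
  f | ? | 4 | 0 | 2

33/4

The 3 known values determine f uniquely (degree ≤ 2).
L_0(1) = (-3)·(-5)/[(-2)·(-4)] = 15/8
L_1(1) = (-1)·(-5)/[(2)·(-2)] = -5/4
L_2(1) = (-1)·(-3)/[(4)·(2)] = 3/8
Sum: 4·(15/8) + 0 + 2·(3/8) = 33/4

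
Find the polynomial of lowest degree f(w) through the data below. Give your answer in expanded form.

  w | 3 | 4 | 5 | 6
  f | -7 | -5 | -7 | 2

f(w) = (5/2)w^3 - 32w^2 + (267/2)w - 187

Build the Lagrange basis polynomials:
L_0(w) = (w - 4)(w - 5)(w - 6) / [-6] = -(1/6)w^3 + (5/2)w^2 - (37/3)w + 20
L_1(w) = (w - 3)(w - 5)(w - 6) / [2] = (1/2)w^3 - 7w^2 + (63/2)w - 45
L_2(w) = (w - 3)(w - 4)(w - 6) / [-2] = -(1/2)w^3 + (13/2)w^2 - 27w + 36
L_3(w) = (w - 3)(w - 4)(w - 5) / [6] = (1/6)w^3 - 2w^2 + (47/6)w - 10
f(w) = (-7)·L_0 + (-5)·L_1 + (-7)·L_2 + 2·L_3
  (-7)·L_0(w) = (7/6)w^3 - (35/2)w^2 + (259/3)w - 140
  (-5)·L_1(w) = -(5/2)w^3 + 35w^2 - (315/2)w + 225
  (-7)·L_2(w) = (7/2)w^3 - (91/2)w^2 + 189w - 252
  2·L_3(w) = (1/3)w^3 - 4w^2 + (47/3)w - 20
Adding term by term: (5/2)w^3 - 32w^2 + (267/2)w - 187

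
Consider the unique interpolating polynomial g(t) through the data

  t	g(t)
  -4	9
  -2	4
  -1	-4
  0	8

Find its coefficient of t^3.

71/24

L_0(t) = (t + 2)(t + 1)t / [-24] = -(1/24)t^3 - (1/8)t^2 - (1/12)t
L_1(t) = (t + 4)(t + 1)t / [4] = (1/4)t^3 + (5/4)t^2 + t
L_2(t) = (t + 4)(t + 2)t / [-3] = -(1/3)t^3 - 2t^2 - (8/3)t
L_3(t) = (t + 4)(t + 2)(t + 1) / [8] = (1/8)t^3 + (7/8)t^2 + (7/4)t + 1
g(t) = 9·L_0 + 4·L_1 + (-4)·L_2 + 8·L_3
Only the coefficient of t^3 is needed; take it from each L_i and combine:
9·(-1/24) + 4·(1/4) + (-4)·(-1/3) + 8·(1/8) = 71/24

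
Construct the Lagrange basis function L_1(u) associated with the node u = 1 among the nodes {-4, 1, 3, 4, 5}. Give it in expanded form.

L_1(u) = -(1/120)u^4 + (1/15)u^3 + (1/120)u^2 - (16/15)u + 2

L_1(u) = (u + 4)(u - 3)(u - 4)(u - 5) / [(5)·(-2)·(-3)·(-4)]
       = (u^4 - 8u^3 - u^2 + 128u - 240) / (-120)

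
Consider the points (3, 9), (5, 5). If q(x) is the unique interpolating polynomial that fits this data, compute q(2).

11

Evaluate each Lagrange basis at x = 2:
L_0(2) = (-3)/[(-2)] = 3/2
L_1(2) = (-1)/[(2)] = -1/2
Sum: 9·(3/2) + 5·(-1/2) = 11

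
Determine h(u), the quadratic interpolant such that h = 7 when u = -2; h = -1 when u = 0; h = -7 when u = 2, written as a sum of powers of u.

Newton's divided differences:
h[-2,0] = (-1 - 7) / (0 - (-2)) = -4
h[0,2] = (-7 - (-1)) / (2 - 0) = -3
h[-2,0,2] = (-3 - (-4)) / (2 - (-2)) = 1/4
h(u) = 7 + (-4)·(u + 2) + (1/4)·(u + 2)u
Expanding: h(u) = (1/4)u^2 - (7/2)u - 1

h(u) = (1/4)u^2 - (7/2)u - 1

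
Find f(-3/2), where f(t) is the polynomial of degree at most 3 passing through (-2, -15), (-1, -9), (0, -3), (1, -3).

Evaluate each Lagrange basis at t = -3/2:
L_0(-3/2) = (-1/2)·(-3/2)·(-5/2)/[(-1)·(-2)·(-3)] = 5/16
L_1(-3/2) = (1/2)·(-3/2)·(-5/2)/[(1)·(-1)·(-2)] = 15/16
L_2(-3/2) = (1/2)·(-1/2)·(-5/2)/[(2)·(1)·(-1)] = -5/16
L_3(-3/2) = (1/2)·(-1/2)·(-3/2)/[(3)·(2)·(1)] = 1/16
Sum: (-15)·(5/16) + (-9)·(15/16) + (-3)·(-5/16) + (-3)·(1/16) = -99/8

-99/8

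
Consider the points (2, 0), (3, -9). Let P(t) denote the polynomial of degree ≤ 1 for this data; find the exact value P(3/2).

9/2

Evaluate each Lagrange basis at t = 3/2:
L_0(3/2) = (-3/2)/[(-1)] = 3/2
L_1(3/2) = (-1/2)/[(1)] = -1/2
Sum: 0 + (-9)·(-1/2) = 9/2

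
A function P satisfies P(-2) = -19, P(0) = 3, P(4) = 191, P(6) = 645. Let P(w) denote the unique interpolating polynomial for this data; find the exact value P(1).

Evaluate each Lagrange basis at w = 1:
L_0(1) = (1)·(-3)·(-5)/[(-2)·(-6)·(-8)] = -5/32
L_1(1) = (3)·(-3)·(-5)/[(2)·(-4)·(-6)] = 15/16
L_2(1) = (3)·(1)·(-5)/[(6)·(4)·(-2)] = 5/16
L_3(1) = (3)·(1)·(-3)/[(8)·(6)·(2)] = -3/32
Sum: (-19)·(-5/32) + 3·(15/16) + 191·(5/16) + 645·(-3/32) = 5

5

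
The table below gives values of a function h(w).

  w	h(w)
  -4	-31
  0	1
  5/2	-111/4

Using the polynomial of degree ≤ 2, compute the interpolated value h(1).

-6

Using Newton's divided-difference form:
h[-4,0] = (1 - (-31)) / (0 - (-4)) = 8
h[0,5/2] = (-111/4 - 1) / (5/2 - 0) = -23/2
h[-4,0,5/2] = (-23/2 - 8) / (5/2 - (-4)) = -3
h(1) = -31 + 8·(5) + (-3)·(5)·(1) = -6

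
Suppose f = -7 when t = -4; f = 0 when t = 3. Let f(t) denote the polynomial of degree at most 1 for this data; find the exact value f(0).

L_0(0) = (-3)/[(-7)] = 3/7
L_1(0) = (4)/[(7)] = 4/7
Sum: (-7)·(3/7) + 0 = -3

-3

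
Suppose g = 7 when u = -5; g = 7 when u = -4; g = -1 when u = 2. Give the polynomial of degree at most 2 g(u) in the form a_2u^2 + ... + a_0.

g(u) = -(4/21)u^2 - (12/7)u + 67/21

Build the Lagrange basis polynomials:
L_0(u) = (u + 4)(u - 2) / [7] = (1/7)u^2 + (2/7)u - 8/7
L_1(u) = (u + 5)(u - 2) / [-6] = -(1/6)u^2 - (1/2)u + 5/3
L_2(u) = (u + 5)(u + 4) / [42] = (1/42)u^2 + (3/14)u + 10/21
g(u) = 7·L_0 + 7·L_1 + (-1)·L_2
  7·L_0(u) = u^2 + 2u - 8
  7·L_1(u) = -(7/6)u^2 - (7/2)u + 35/3
  (-1)·L_2(u) = -(1/42)u^2 - (3/14)u - 10/21
Adding term by term: -(4/21)u^2 - (12/7)u + 67/21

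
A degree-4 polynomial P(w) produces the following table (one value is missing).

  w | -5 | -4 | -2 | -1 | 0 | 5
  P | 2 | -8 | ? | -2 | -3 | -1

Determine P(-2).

-2011/450

The 5 known values determine P uniquely (degree ≤ 4).
L_0(-2) = (2)·(-1)·(-2)·(-7)/[(-1)·(-4)·(-5)·(-10)] = -7/50
L_1(-2) = (3)·(-1)·(-2)·(-7)/[(1)·(-3)·(-4)·(-9)] = 7/18
L_2(-2) = (3)·(2)·(-2)·(-7)/[(4)·(3)·(-1)·(-6)] = 7/6
L_3(-2) = (3)·(2)·(-1)·(-7)/[(5)·(4)·(1)·(-5)] = -21/50
L_4(-2) = (3)·(2)·(-1)·(-2)/[(10)·(9)·(6)·(5)] = 1/225
Sum: 2·(-7/50) + (-8)·(7/18) + (-2)·(7/6) + (-3)·(-21/50) + (-1)·(1/225) = -2011/450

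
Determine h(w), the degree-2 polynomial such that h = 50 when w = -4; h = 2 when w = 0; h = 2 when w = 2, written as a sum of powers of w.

Newton's divided differences:
h[-4,0] = (2 - 50) / (0 - (-4)) = -12
h[0,2] = (2 - 2) / (2 - 0) = 0
h[-4,0,2] = (0 - (-12)) / (2 - (-4)) = 2
h(w) = 50 + (-12)·(w + 4) + 2·(w + 4)w
Expanding: h(w) = 2w^2 - 4w + 2

h(w) = 2w^2 - 4w + 2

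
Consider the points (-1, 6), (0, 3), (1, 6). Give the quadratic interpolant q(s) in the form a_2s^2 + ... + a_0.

q(s) = 3s^2 + 3

Build the Lagrange basis polynomials:
L_0(s) = s(s - 1) / [2] = (1/2)s^2 - (1/2)s
L_1(s) = (s + 1)(s - 1) / [-1] = -s^2 + 1
L_2(s) = (s + 1)s / [2] = (1/2)s^2 + (1/2)s
q(s) = 6·L_0 + 3·L_1 + 6·L_2
  6·L_0(s) = 3s^2 - 3s
  3·L_1(s) = -3s^2 + 3
  6·L_2(s) = 3s^2 + 3s
Adding term by term: 3s^2 + 3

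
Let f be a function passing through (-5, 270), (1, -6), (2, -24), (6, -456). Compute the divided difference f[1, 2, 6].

f[1,2] = (-24 - (-6)) / (2 - 1) = -18
f[2,6] = (-456 - (-24)) / (6 - 2) = -108
f[1,2,6] = (-108 - (-18)) / (6 - 1) = -18

-18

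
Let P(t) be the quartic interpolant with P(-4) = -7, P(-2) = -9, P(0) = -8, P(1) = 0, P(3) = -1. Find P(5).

Using Newton's divided-difference form:
P[-4,-2] = (-9 - (-7)) / (-2 - (-4)) = -1
P[-2,0] = (-8 - (-9)) / (0 - (-2)) = 1/2
P[0,1] = (0 - (-8)) / (1 - 0) = 8
P[1,3] = (-1 - 0) / (3 - 1) = -1/2
P[-4,-2,0] = (1/2 - (-1)) / (0 - (-4)) = 3/8
P[-2,0,1] = (8 - 1/2) / (1 - (-2)) = 5/2
P[0,1,3] = (-1/2 - 8) / (3 - 0) = -17/6
P[-4,-2,0,1] = (5/2 - 3/8) / (1 - (-4)) = 17/40
P[-2,0,1,3] = (-17/6 - 5/2) / (3 - (-2)) = -16/15
P[-4,-2,0,1,3] = (-16/15 - 17/40) / (3 - (-4)) = -179/840
P(5) = -7 + (-1)·(9) + (3/8)·(9)·(7) + (17/40)·(9)·(7)·(5) + (-179/840)·(9)·(7)·(5)·(4) = -127

-127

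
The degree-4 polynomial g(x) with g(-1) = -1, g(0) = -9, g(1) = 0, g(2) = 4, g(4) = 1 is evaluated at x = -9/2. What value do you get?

145629/160

Using Newton's divided-difference form:
g[-1,0] = (-9 - (-1)) / (0 - (-1)) = -8
g[0,1] = (0 - (-9)) / (1 - 0) = 9
g[1,2] = (4 - 0) / (2 - 1) = 4
g[2,4] = (1 - 4) / (4 - 2) = -3/2
g[-1,0,1] = (9 - (-8)) / (1 - (-1)) = 17/2
g[0,1,2] = (4 - 9) / (2 - 0) = -5/2
g[1,2,4] = (-3/2 - 4) / (4 - 1) = -11/6
g[-1,0,1,2] = (-5/2 - 17/2) / (2 - (-1)) = -11/3
g[0,1,2,4] = (-11/6 - (-5/2)) / (4 - 0) = 1/6
g[-1,0,1,2,4] = (1/6 - (-11/3)) / (4 - (-1)) = 23/30
g(-9/2) = -1 + (-8)·(-7/2) + (17/2)·(-7/2)·(-9/2) + (-11/3)·(-7/2)·(-9/2)·(-11/2) + (23/30)·(-7/2)·(-9/2)·(-11/2)·(-13/2) = 145629/160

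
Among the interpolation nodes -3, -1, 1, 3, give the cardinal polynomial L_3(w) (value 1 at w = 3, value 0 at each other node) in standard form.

L_3(w) = (w + 3)(w + 1)(w - 1) / [(6)·(4)·(2)]
       = (w^3 + 3w^2 - w - 3) / (48)

L_3(w) = (1/48)w^3 + (1/16)w^2 - (1/48)w - 1/16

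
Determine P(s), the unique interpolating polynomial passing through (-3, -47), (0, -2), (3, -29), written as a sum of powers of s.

Newton's divided differences:
P[-3,0] = (-2 - (-47)) / (0 - (-3)) = 15
P[0,3] = (-29 - (-2)) / (3 - 0) = -9
P[-3,0,3] = (-9 - 15) / (3 - (-3)) = -4
P(s) = -47 + 15·(s + 3) + (-4)·(s + 3)s
Expanding: P(s) = -4s^2 + 3s - 2

P(s) = -4s^2 + 3s - 2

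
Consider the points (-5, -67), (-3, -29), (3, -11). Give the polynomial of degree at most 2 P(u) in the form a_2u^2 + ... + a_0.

P(u) = -2u^2 + 3u - 2

Build the Lagrange basis polynomials:
L_0(u) = (u + 3)(u - 3) / [16] = (1/16)u^2 - 9/16
L_1(u) = (u + 5)(u - 3) / [-12] = -(1/12)u^2 - (1/6)u + 5/4
L_2(u) = (u + 5)(u + 3) / [48] = (1/48)u^2 + (1/6)u + 5/16
P(u) = (-67)·L_0 + (-29)·L_1 + (-11)·L_2
  (-67)·L_0(u) = -(67/16)u^2 + 603/16
  (-29)·L_1(u) = (29/12)u^2 + (29/6)u - 145/4
  (-11)·L_2(u) = -(11/48)u^2 - (11/6)u - 55/16
Adding term by term: -2u^2 + 3u - 2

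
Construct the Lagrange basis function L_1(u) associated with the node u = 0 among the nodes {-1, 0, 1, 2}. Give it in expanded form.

L_1(u) = (1/2)u^3 - u^2 - (1/2)u + 1

L_1(u) = (u + 1)(u - 1)(u - 2) / [(1)·(-1)·(-2)]
       = (u^3 - 2u^2 - u + 2) / (2)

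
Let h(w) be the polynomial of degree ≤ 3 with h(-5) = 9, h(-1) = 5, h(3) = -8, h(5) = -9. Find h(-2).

509/64

L_0(-2) = (-1)·(-5)·(-7)/[(-4)·(-8)·(-10)] = 7/64
L_1(-2) = (3)·(-5)·(-7)/[(4)·(-4)·(-6)] = 35/32
L_2(-2) = (3)·(-1)·(-7)/[(8)·(4)·(-2)] = -21/64
L_3(-2) = (3)·(-1)·(-5)/[(10)·(6)·(2)] = 1/8
Sum: 9·(7/64) + 5·(35/32) + (-8)·(-21/64) + (-9)·(1/8) = 509/64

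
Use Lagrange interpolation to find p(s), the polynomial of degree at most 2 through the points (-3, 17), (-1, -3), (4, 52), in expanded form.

p(s) = 3s^2 + 2s - 4

Build the Lagrange basis polynomials:
L_0(s) = (s + 1)(s - 4) / [14] = (1/14)s^2 - (3/14)s - 2/7
L_1(s) = (s + 3)(s - 4) / [-10] = -(1/10)s^2 + (1/10)s + 6/5
L_2(s) = (s + 3)(s + 1) / [35] = (1/35)s^2 + (4/35)s + 3/35
p(s) = 17·L_0 + (-3)·L_1 + 52·L_2
  17·L_0(s) = (17/14)s^2 - (51/14)s - 34/7
  (-3)·L_1(s) = (3/10)s^2 - (3/10)s - 18/5
  52·L_2(s) = (52/35)s^2 + (208/35)s + 156/35
Adding term by term: 3s^2 + 2s - 4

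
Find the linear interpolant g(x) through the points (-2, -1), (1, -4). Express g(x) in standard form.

g(x) = -x - 3

L_0(x) = (x - 1) / [-3] = -(1/3)x + 1/3
L_1(x) = (x + 2) / [3] = (1/3)x + 2/3
g(x) = (-1)·L_0 + (-4)·L_1
  (-1)·L_0(x) = (1/3)x - 1/3
  (-4)·L_1(x) = -(4/3)x - 8/3
Adding term by term: -x - 3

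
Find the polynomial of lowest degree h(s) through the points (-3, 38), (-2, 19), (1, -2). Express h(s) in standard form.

Newton's divided differences:
h[-3,-2] = (19 - 38) / (-2 - (-3)) = -19
h[-2,1] = (-2 - 19) / (1 - (-2)) = -7
h[-3,-2,1] = (-7 - (-19)) / (1 - (-3)) = 3
h(s) = 38 + (-19)·(s + 3) + 3·(s + 3)(s + 2)
Expanding: h(s) = 3s^2 - 4s - 1

h(s) = 3s^2 - 4s - 1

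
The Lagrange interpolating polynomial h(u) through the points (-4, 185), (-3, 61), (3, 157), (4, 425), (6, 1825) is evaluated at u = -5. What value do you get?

L_0(-5) = (-2)·(-8)·(-9)·(-11)/[(-1)·(-7)·(-8)·(-10)] = 99/35
L_1(-5) = (-1)·(-8)·(-9)·(-11)/[(1)·(-6)·(-7)·(-9)] = -44/21
L_2(-5) = (-1)·(-2)·(-9)·(-11)/[(7)·(6)·(-1)·(-3)] = 11/7
L_3(-5) = (-1)·(-2)·(-8)·(-11)/[(8)·(7)·(1)·(-2)] = -11/7
L_4(-5) = (-1)·(-2)·(-8)·(-9)/[(10)·(9)·(3)·(2)] = 4/15
Sum: 185·(99/35) + 61·(-44/21) + 157·(11/7) + 425·(-11/7) + 1825·(4/15) = 461

461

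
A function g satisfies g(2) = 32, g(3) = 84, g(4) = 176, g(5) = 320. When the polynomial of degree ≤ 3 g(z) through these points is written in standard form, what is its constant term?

L_0(z) = (z - 3)(z - 4)(z - 5) / [-6] = -(1/6)z^3 + 2z^2 - (47/6)z + 10
L_1(z) = (z - 2)(z - 4)(z - 5) / [2] = (1/2)z^3 - (11/2)z^2 + 19z - 20
L_2(z) = (z - 2)(z - 3)(z - 5) / [-2] = -(1/2)z^3 + 5z^2 - (31/2)z + 15
L_3(z) = (z - 2)(z - 3)(z - 4) / [6] = (1/6)z^3 - (3/2)z^2 + (13/3)z - 4
g(z) = 32·L_0 + 84·L_1 + 176·L_2 + 320·L_3
Only the constant term is needed; take it from each L_i and combine:
32·(10) + 84·(-20) + 176·(15) + 320·(-4) = 0

0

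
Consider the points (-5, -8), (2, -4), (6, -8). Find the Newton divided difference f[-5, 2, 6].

-1/7

f[-5,2] = (-4 - (-8)) / (2 - (-5)) = 4/7
f[2,6] = (-8 - (-4)) / (6 - 2) = -1
f[-5,2,6] = (-1 - 4/7) / (6 - (-5)) = -1/7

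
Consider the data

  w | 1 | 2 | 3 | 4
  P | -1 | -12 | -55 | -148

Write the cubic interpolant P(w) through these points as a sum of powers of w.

P(w) = -3w^3 + 2w^2 + 4w - 4

Newton's divided differences:
P[1,2] = (-12 - (-1)) / (2 - 1) = -11
P[2,3] = (-55 - (-12)) / (3 - 2) = -43
P[3,4] = (-148 - (-55)) / (4 - 3) = -93
P[1,2,3] = (-43 - (-11)) / (3 - 1) = -16
P[2,3,4] = (-93 - (-43)) / (4 - 2) = -25
P[1,2,3,4] = (-25 - (-16)) / (4 - 1) = -3
P(w) = -1 + (-11)·(w - 1) + (-16)·(w - 1)(w - 2) + (-3)·(w - 1)(w - 2)(w - 3)
Expanding: P(w) = -3w^3 + 2w^2 + 4w - 4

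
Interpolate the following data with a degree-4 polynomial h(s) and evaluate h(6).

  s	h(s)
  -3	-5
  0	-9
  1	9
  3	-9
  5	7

Evaluate each Lagrange basis at s = 6:
L_0(6) = (6)·(5)·(3)·(1)/[(-3)·(-4)·(-6)·(-8)] = 5/32
L_1(6) = (9)·(5)·(3)·(1)/[(3)·(-1)·(-3)·(-5)] = -3
L_2(6) = (9)·(6)·(3)·(1)/[(4)·(1)·(-2)·(-4)] = 81/16
L_3(6) = (9)·(6)·(5)·(1)/[(6)·(3)·(2)·(-2)] = -15/4
L_4(6) = (9)·(6)·(5)·(3)/[(8)·(5)·(4)·(2)] = 81/32
Sum: (-5)·(5/32) + (-9)·(-3) + 9·(81/16) + (-9)·(-15/4) + 7·(81/32) = 493/4

493/4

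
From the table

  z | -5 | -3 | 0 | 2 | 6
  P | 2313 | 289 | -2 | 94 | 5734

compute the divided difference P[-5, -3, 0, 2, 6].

4

P[-5,-3] = (289 - 2313) / (-3 - (-5)) = -1012
P[-3,0] = (-2 - 289) / (0 - (-3)) = -97
P[0,2] = (94 - (-2)) / (2 - 0) = 48
P[2,6] = (5734 - 94) / (6 - 2) = 1410
P[-5,-3,0] = (-97 - (-1012)) / (0 - (-5)) = 183
P[-3,0,2] = (48 - (-97)) / (2 - (-3)) = 29
P[0,2,6] = (1410 - 48) / (6 - 0) = 227
P[-5,-3,0,2] = (29 - 183) / (2 - (-5)) = -22
P[-3,0,2,6] = (227 - 29) / (6 - (-3)) = 22
P[-5,-3,0,2,6] = (22 - (-22)) / (6 - (-5)) = 4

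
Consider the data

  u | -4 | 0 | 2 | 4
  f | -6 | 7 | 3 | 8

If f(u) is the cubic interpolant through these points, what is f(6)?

Using Newton's divided-difference form:
f[-4,0] = (7 - (-6)) / (0 - (-4)) = 13/4
f[0,2] = (3 - 7) / (2 - 0) = -2
f[2,4] = (8 - 3) / (4 - 2) = 5/2
f[-4,0,2] = (-2 - 13/4) / (2 - (-4)) = -7/8
f[0,2,4] = (5/2 - (-2)) / (4 - 0) = 9/8
f[-4,0,2,4] = (9/8 - (-7/8)) / (4 - (-4)) = 1/4
f(6) = -6 + (13/4)·(10) + (-7/8)·(10)·(6) + (1/4)·(10)·(6)·(4) = 34

34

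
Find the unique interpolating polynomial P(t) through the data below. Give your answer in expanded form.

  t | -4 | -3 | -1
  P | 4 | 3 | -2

P(t) = -(1/2)t^2 - (9/2)t - 6

Build the Lagrange basis polynomials:
L_0(t) = (t + 3)(t + 1) / [3] = (1/3)t^2 + (4/3)t + 1
L_1(t) = (t + 4)(t + 1) / [-2] = -(1/2)t^2 - (5/2)t - 2
L_2(t) = (t + 4)(t + 3) / [6] = (1/6)t^2 + (7/6)t + 2
P(t) = 4·L_0 + 3·L_1 + (-2)·L_2
  4·L_0(t) = (4/3)t^2 + (16/3)t + 4
  3·L_1(t) = -(3/2)t^2 - (15/2)t - 6
  (-2)·L_2(t) = -(1/3)t^2 - (7/3)t - 4
Adding term by term: -(1/2)t^2 - (9/2)t - 6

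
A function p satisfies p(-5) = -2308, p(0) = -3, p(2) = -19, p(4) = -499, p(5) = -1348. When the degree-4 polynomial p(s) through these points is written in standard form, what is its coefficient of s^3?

L_0(s) = s(s - 2)(s - 4)(s - 5) / [3150] = (1/3150)s^4 - (11/3150)s^3 + (19/1575)s^2 - (4/315)s
L_1(s) = (s + 5)(s - 2)(s - 4)(s - 5) / [-200] = -(1/200)s^4 + (3/100)s^3 + (17/200)s^2 - (3/4)s + 1
L_2(s) = (s + 5)s(s - 4)(s - 5) / [84] = (1/84)s^4 - (1/21)s^3 - (25/84)s^2 + (25/21)s
L_3(s) = (s + 5)s(s - 2)(s - 5) / [-72] = -(1/72)s^4 + (1/36)s^3 + (25/72)s^2 - (25/36)s
L_4(s) = (s + 5)s(s - 2)(s - 4) / [150] = (1/150)s^4 - (1/150)s^3 - (11/75)s^2 + (4/15)s
p(s) = (-2308)·L_0 + (-3)·L_1 + (-19)·L_2 + (-499)·L_3 + (-1348)·L_4
Only the coefficient of s^3 is needed; take it from each L_i and combine:
(-2308)·(-11/3150) + (-3)·(3/100) + (-19)·(-1/21) + (-499)·(1/36) + (-1348)·(-1/150) = 4

4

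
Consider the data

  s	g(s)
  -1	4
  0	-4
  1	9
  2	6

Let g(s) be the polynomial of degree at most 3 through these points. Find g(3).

L_0(3) = (3)·(2)·(1)/[(-1)·(-2)·(-3)] = -1
L_1(3) = (4)·(2)·(1)/[(1)·(-1)·(-2)] = 4
L_2(3) = (4)·(3)·(1)/[(2)·(1)·(-1)] = -6
L_3(3) = (4)·(3)·(2)/[(3)·(2)·(1)] = 4
Sum: 4·(-1) + (-4)·(4) + 9·(-6) + 6·(4) = -50

-50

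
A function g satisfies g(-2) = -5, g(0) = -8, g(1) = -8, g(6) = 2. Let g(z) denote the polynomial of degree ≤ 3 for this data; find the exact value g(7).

41/8

Using Newton's divided-difference form:
g[-2,0] = (-8 - (-5)) / (0 - (-2)) = -3/2
g[0,1] = (-8 - (-8)) / (1 - 0) = 0
g[1,6] = (2 - (-8)) / (6 - 1) = 2
g[-2,0,1] = (0 - (-3/2)) / (1 - (-2)) = 1/2
g[0,1,6] = (2 - 0) / (6 - 0) = 1/3
g[-2,0,1,6] = (1/3 - 1/2) / (6 - (-2)) = -1/48
g(7) = -5 + (-3/2)·(9) + (1/2)·(9)·(7) + (-1/48)·(9)·(7)·(6) = 41/8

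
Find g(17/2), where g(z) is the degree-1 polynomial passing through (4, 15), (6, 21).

57/2

L_0(17/2) = (5/2)/[(-2)] = -5/4
L_1(17/2) = (9/2)/[(2)] = 9/4
Sum: 15·(-5/4) + 21·(9/4) = 57/2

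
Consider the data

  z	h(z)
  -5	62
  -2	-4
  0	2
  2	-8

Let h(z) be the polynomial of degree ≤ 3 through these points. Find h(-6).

128

Using Newton's divided-difference form:
h[-5,-2] = (-4 - 62) / (-2 - (-5)) = -22
h[-2,0] = (2 - (-4)) / (0 - (-2)) = 3
h[0,2] = (-8 - 2) / (2 - 0) = -5
h[-5,-2,0] = (3 - (-22)) / (0 - (-5)) = 5
h[-2,0,2] = (-5 - 3) / (2 - (-2)) = -2
h[-5,-2,0,2] = (-2 - 5) / (2 - (-5)) = -1
h(-6) = 62 + (-22)·(-1) + 5·(-1)·(-4) + (-1)·(-1)·(-4)·(-6) = 128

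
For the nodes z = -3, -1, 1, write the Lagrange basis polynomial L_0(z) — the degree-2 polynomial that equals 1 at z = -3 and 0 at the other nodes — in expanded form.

L_0(z) = (z + 1)(z - 1) / [(-2)·(-4)]
       = (z^2 - 1) / (8)

L_0(z) = (1/8)z^2 - 1/8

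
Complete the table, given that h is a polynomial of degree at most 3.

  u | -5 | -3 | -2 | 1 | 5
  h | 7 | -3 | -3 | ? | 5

The 4 known values determine h uniquely (degree ≤ 3).
Evaluate each Lagrange basis at u = 1:
L_0(1) = (4)·(3)·(-4)/[(-2)·(-3)·(-10)] = 4/5
L_1(1) = (6)·(3)·(-4)/[(2)·(-1)·(-8)] = -9/2
L_2(1) = (6)·(4)·(-4)/[(3)·(1)·(-7)] = 32/7
L_3(1) = (6)·(4)·(3)/[(10)·(8)·(7)] = 9/70
Sum: 7·(4/5) + (-3)·(-9/2) + (-3)·(32/7) + 5·(9/70) = 211/35

211/35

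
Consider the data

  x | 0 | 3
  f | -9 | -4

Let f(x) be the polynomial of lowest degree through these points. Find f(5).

-2/3

L_0(5) = (2)/[(-3)] = -2/3
L_1(5) = (5)/[(3)] = 5/3
Sum: (-9)·(-2/3) + (-4)·(5/3) = -2/3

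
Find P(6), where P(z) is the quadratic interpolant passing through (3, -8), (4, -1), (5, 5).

Evaluate each Lagrange basis at z = 6:
L_0(6) = (2)·(1)/[(-1)·(-2)] = 1
L_1(6) = (3)·(1)/[(1)·(-1)] = -3
L_2(6) = (3)·(2)/[(2)·(1)] = 3
Sum: (-8)·(1) + (-1)·(-3) + 5·(3) = 10

10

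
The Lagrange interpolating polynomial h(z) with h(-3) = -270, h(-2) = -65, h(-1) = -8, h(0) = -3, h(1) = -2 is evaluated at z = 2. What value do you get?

Evaluate each Lagrange basis at z = 2:
L_0(2) = (4)·(3)·(2)·(1)/[(-1)·(-2)·(-3)·(-4)] = 1
L_1(2) = (5)·(3)·(2)·(1)/[(1)·(-1)·(-2)·(-3)] = -5
L_2(2) = (5)·(4)·(2)·(1)/[(2)·(1)·(-1)·(-2)] = 10
L_3(2) = (5)·(4)·(3)·(1)/[(3)·(2)·(1)·(-1)] = -10
L_4(2) = (5)·(4)·(3)·(2)/[(4)·(3)·(2)·(1)] = 5
Sum: (-270)·(1) + (-65)·(-5) + (-8)·(10) + (-3)·(-10) + (-2)·(5) = -5

-5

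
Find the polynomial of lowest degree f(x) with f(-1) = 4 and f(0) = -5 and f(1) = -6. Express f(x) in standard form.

Build the Lagrange basis polynomials:
L_0(x) = x(x - 1) / [2] = (1/2)x^2 - (1/2)x
L_1(x) = (x + 1)(x - 1) / [-1] = -x^2 + 1
L_2(x) = (x + 1)x / [2] = (1/2)x^2 + (1/2)x
f(x) = 4·L_0 + (-5)·L_1 + (-6)·L_2
  4·L_0(x) = 2x^2 - 2x
  (-5)·L_1(x) = 5x^2 - 5
  (-6)·L_2(x) = -3x^2 - 3x
Adding term by term: 4x^2 - 5x - 5

f(x) = 4x^2 - 5x - 5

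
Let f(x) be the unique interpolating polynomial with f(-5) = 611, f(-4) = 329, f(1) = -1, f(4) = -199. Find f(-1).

11

Using Newton's divided-difference form:
f[-5,-4] = (329 - 611) / (-4 - (-5)) = -282
f[-4,1] = (-1 - 329) / (1 - (-4)) = -66
f[1,4] = (-199 - (-1)) / (4 - 1) = -66
f[-5,-4,1] = (-66 - (-282)) / (1 - (-5)) = 36
f[-4,1,4] = (-66 - (-66)) / (4 - (-4)) = 0
f[-5,-4,1,4] = (0 - 36) / (4 - (-5)) = -4
f(-1) = 611 + (-282)·(4) + 36·(4)·(3) + (-4)·(4)·(3)·(-2) = 11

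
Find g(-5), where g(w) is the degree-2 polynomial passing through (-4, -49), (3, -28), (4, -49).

-76

L_0(-5) = (-8)·(-9)/[(-7)·(-8)] = 9/7
L_1(-5) = (-1)·(-9)/[(7)·(-1)] = -9/7
L_2(-5) = (-1)·(-8)/[(8)·(1)] = 1
Sum: (-49)·(9/7) + (-28)·(-9/7) + (-49)·(1) = -76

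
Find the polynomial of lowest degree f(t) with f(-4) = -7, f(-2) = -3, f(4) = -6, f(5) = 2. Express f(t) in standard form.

f(t) = (19/112)t^3 + (3/112)t^2 - (145/56)t - 97/14

Build the Lagrange basis polynomials:
L_0(t) = (t + 2)(t - 4)(t - 5) / [-144] = -(1/144)t^3 + (7/144)t^2 - (1/72)t - 5/18
L_1(t) = (t + 4)(t - 4)(t - 5) / [84] = (1/84)t^3 - (5/84)t^2 - (4/21)t + 20/21
L_2(t) = (t + 4)(t + 2)(t - 5) / [-48] = -(1/48)t^3 - (1/48)t^2 + (11/24)t + 5/6
L_3(t) = (t + 4)(t + 2)(t - 4) / [63] = (1/63)t^3 + (2/63)t^2 - (16/63)t - 32/63
f(t) = (-7)·L_0 + (-3)·L_1 + (-6)·L_2 + 2·L_3
  (-7)·L_0(t) = (7/144)t^3 - (49/144)t^2 + (7/72)t + 35/18
  (-3)·L_1(t) = -(1/28)t^3 + (5/28)t^2 + (4/7)t - 20/7
  (-6)·L_2(t) = (1/8)t^3 + (1/8)t^2 - (11/4)t - 5
  2·L_3(t) = (2/63)t^3 + (4/63)t^2 - (32/63)t - 64/63
Adding term by term: (19/112)t^3 + (3/112)t^2 - (145/56)t - 97/14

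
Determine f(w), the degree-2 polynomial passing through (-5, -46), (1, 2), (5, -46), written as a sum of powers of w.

f(w) = -2w^2 + 4

Build the Lagrange basis polynomials:
L_0(w) = (w - 1)(w - 5) / [60] = (1/60)w^2 - (1/10)w + 1/12
L_1(w) = (w + 5)(w - 5) / [-24] = -(1/24)w^2 + 25/24
L_2(w) = (w + 5)(w - 1) / [40] = (1/40)w^2 + (1/10)w - 1/8
f(w) = (-46)·L_0 + 2·L_1 + (-46)·L_2
  (-46)·L_0(w) = -(23/30)w^2 + (23/5)w - 23/6
  2·L_1(w) = -(1/12)w^2 + 25/12
  (-46)·L_2(w) = -(23/20)w^2 - (23/5)w + 23/4
Adding term by term: -2w^2 + 4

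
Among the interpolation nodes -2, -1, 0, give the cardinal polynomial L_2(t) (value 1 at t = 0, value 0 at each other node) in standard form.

L_2(t) = (t + 2)(t + 1) / [(2)·(1)]
       = (t^2 + 3t + 2) / (2)

L_2(t) = (1/2)t^2 + (3/2)t + 1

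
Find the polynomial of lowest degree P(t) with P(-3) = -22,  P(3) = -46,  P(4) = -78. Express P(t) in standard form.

Build the Lagrange basis polynomials:
L_0(t) = (t - 3)(t - 4) / [42] = (1/42)t^2 - (1/6)t + 2/7
L_1(t) = (t + 3)(t - 4) / [-6] = -(1/6)t^2 + (1/6)t + 2
L_2(t) = (t + 3)(t - 3) / [7] = (1/7)t^2 - 9/7
P(t) = (-22)·L_0 + (-46)·L_1 + (-78)·L_2
  (-22)·L_0(t) = -(11/21)t^2 + (11/3)t - 44/7
  (-46)·L_1(t) = (23/3)t^2 - (23/3)t - 92
  (-78)·L_2(t) = -(78/7)t^2 + 702/7
Adding term by term: -4t^2 - 4t + 2

P(t) = -4t^2 - 4t + 2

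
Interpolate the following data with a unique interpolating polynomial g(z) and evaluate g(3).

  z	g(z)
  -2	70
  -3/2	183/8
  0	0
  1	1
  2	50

Evaluate each Lagrange basis at z = 3:
L_0(3) = (9/2)·(3)·(2)·(1)/[(-1/2)·(-2)·(-3)·(-4)] = 9/4
L_1(3) = (5)·(3)·(2)·(1)/[(1/2)·(-3/2)·(-5/2)·(-7/2)] = -32/7
L_2(3) = (5)·(9/2)·(2)·(1)/[(2)·(3/2)·(-1)·(-2)] = 15/2
L_3(3) = (5)·(9/2)·(3)·(1)/[(3)·(5/2)·(1)·(-1)] = -9
L_4(3) = (5)·(9/2)·(3)·(2)/[(4)·(7/2)·(2)·(1)] = 135/28
Sum: 70·(9/4) + 183/8·(-32/7) + 0 + 1·(-9) + 50·(135/28) = 285

285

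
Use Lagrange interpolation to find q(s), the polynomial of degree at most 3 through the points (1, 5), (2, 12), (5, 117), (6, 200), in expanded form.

q(s) = s^3 - s^2 + 3s + 2

L_0(s) = (s - 2)(s - 5)(s - 6) / [-20] = -(1/20)s^3 + (13/20)s^2 - (13/5)s + 3
L_1(s) = (s - 1)(s - 5)(s - 6) / [12] = (1/12)s^3 - s^2 + (41/12)s - 5/2
L_2(s) = (s - 1)(s - 2)(s - 6) / [-12] = -(1/12)s^3 + (3/4)s^2 - (5/3)s + 1
L_3(s) = (s - 1)(s - 2)(s - 5) / [20] = (1/20)s^3 - (2/5)s^2 + (17/20)s - 1/2
q(s) = 5·L_0 + 12·L_1 + 117·L_2 + 200·L_3
  5·L_0(s) = -(1/4)s^3 + (13/4)s^2 - 13s + 15
  12·L_1(s) = s^3 - 12s^2 + 41s - 30
  117·L_2(s) = -(39/4)s^3 + (351/4)s^2 - 195s + 117
  200·L_3(s) = 10s^3 - 80s^2 + 170s - 100
Adding term by term: s^3 - s^2 + 3s + 2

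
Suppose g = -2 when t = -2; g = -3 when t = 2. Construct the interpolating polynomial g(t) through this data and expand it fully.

L_0(t) = (t - 2) / [-4] = -(1/4)t + 1/2
L_1(t) = (t + 2) / [4] = (1/4)t + 1/2
g(t) = (-2)·L_0 + (-3)·L_1
  (-2)·L_0(t) = (1/2)t - 1
  (-3)·L_1(t) = -(3/4)t - 3/2
Adding term by term: -(1/4)t - 5/2

g(t) = -(1/4)t - 5/2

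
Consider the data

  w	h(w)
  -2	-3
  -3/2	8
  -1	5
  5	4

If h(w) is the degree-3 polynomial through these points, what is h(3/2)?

Using Newton's divided-difference form:
h[-2,-3/2] = (8 - (-3)) / (-3/2 - (-2)) = 22
h[-3/2,-1] = (5 - 8) / (-1 - (-3/2)) = -6
h[-1,5] = (4 - 5) / (5 - (-1)) = -1/6
h[-2,-3/2,-1] = (-6 - 22) / (-1 - (-2)) = -28
h[-3/2,-1,5] = (-1/6 - (-6)) / (5 - (-3/2)) = 35/39
h[-2,-3/2,-1,5] = (35/39 - (-28)) / (5 - (-2)) = 161/39
h(3/2) = -3 + 22·(7/2) + (-28)·(7/2)·(3) + (161/39)·(7/2)·(3)·(5/2) = -5805/52

-5805/52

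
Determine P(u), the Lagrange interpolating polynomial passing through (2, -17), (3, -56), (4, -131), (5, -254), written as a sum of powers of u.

P(u) = -2u^3 - u + 1

Build the Lagrange basis polynomials:
L_0(u) = (u - 3)(u - 4)(u - 5) / [-6] = -(1/6)u^3 + 2u^2 - (47/6)u + 10
L_1(u) = (u - 2)(u - 4)(u - 5) / [2] = (1/2)u^3 - (11/2)u^2 + 19u - 20
L_2(u) = (u - 2)(u - 3)(u - 5) / [-2] = -(1/2)u^3 + 5u^2 - (31/2)u + 15
L_3(u) = (u - 2)(u - 3)(u - 4) / [6] = (1/6)u^3 - (3/2)u^2 + (13/3)u - 4
P(u) = (-17)·L_0 + (-56)·L_1 + (-131)·L_2 + (-254)·L_3
  (-17)·L_0(u) = (17/6)u^3 - 34u^2 + (799/6)u - 170
  (-56)·L_1(u) = -28u^3 + 308u^2 - 1064u + 1120
  (-131)·L_2(u) = (131/2)u^3 - 655u^2 + (4061/2)u - 1965
  (-254)·L_3(u) = -(127/3)u^3 + 381u^2 - (3302/3)u + 1016
Adding term by term: -2u^3 - u + 1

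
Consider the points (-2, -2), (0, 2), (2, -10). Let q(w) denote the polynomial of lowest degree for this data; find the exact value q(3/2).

Using Newton's divided-difference form:
q[-2,0] = (2 - (-2)) / (0 - (-2)) = 2
q[0,2] = (-10 - 2) / (2 - 0) = -6
q[-2,0,2] = (-6 - 2) / (2 - (-2)) = -2
q(3/2) = -2 + 2·(7/2) + (-2)·(7/2)·(3/2) = -11/2

-11/2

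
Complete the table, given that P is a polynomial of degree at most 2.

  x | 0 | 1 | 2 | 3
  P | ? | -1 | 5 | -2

-20

The 3 known values determine P uniquely (degree ≤ 2).
Evaluate each Lagrange basis at x = 0:
L_0(0) = (-2)·(-3)/[(-1)·(-2)] = 3
L_1(0) = (-1)·(-3)/[(1)·(-1)] = -3
L_2(0) = (-1)·(-2)/[(2)·(1)] = 1
Sum: (-1)·(3) + 5·(-3) + (-2)·(1) = -20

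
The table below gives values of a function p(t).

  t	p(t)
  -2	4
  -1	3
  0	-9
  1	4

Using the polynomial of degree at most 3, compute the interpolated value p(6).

1704

Using Newton's divided-difference form:
p[-2,-1] = (3 - 4) / (-1 - (-2)) = -1
p[-1,0] = (-9 - 3) / (0 - (-1)) = -12
p[0,1] = (4 - (-9)) / (1 - 0) = 13
p[-2,-1,0] = (-12 - (-1)) / (0 - (-2)) = -11/2
p[-1,0,1] = (13 - (-12)) / (1 - (-1)) = 25/2
p[-2,-1,0,1] = (25/2 - (-11/2)) / (1 - (-2)) = 6
p(6) = 4 + (-1)·(8) + (-11/2)·(8)·(7) + 6·(8)·(7)·(6) = 1704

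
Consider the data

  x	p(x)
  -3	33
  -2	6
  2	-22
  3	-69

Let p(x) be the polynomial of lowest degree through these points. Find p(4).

Evaluate each Lagrange basis at x = 4:
L_0(4) = (6)·(2)·(1)/[(-1)·(-5)·(-6)] = -2/5
L_1(4) = (7)·(2)·(1)/[(1)·(-4)·(-5)] = 7/10
L_2(4) = (7)·(6)·(1)/[(5)·(4)·(-1)] = -21/10
L_3(4) = (7)·(6)·(2)/[(6)·(5)·(1)] = 14/5
Sum: 33·(-2/5) + 6·(7/10) + (-22)·(-21/10) + (-69)·(14/5) = -156

-156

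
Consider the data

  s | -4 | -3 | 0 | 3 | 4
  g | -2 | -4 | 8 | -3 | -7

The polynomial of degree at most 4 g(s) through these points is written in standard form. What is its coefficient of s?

L_0(s) = (s + 3)s(s - 3)(s - 4) / [224] = (1/224)s^4 - (1/56)s^3 - (9/224)s^2 + (9/56)s
L_1(s) = (s + 4)s(s - 3)(s - 4) / [-126] = -(1/126)s^4 + (1/42)s^3 + (8/63)s^2 - (8/21)s
L_2(s) = (s + 4)(s + 3)(s - 3)(s - 4) / [144] = (1/144)s^4 - (25/144)s^2 + 1
L_3(s) = (s + 4)(s + 3)s(s - 4) / [-126] = -(1/126)s^4 - (1/42)s^3 + (8/63)s^2 + (8/21)s
L_4(s) = (s + 4)(s + 3)s(s - 3) / [224] = (1/224)s^4 + (1/56)s^3 - (9/224)s^2 - (9/56)s
g(s) = (-2)·L_0 + (-4)·L_1 + 8·L_2 + (-3)·L_3 + (-7)·L_4
Only the coefficient of s is needed; take it from each L_i and combine:
(-2)·(9/56) + (-4)·(-8/21) + 8·(0) + (-3)·(8/21) + (-7)·(-9/56) = 199/168

199/168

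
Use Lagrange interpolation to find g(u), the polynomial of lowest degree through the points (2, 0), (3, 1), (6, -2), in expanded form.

g(u) = -(1/2)u^2 + (7/2)u - 5

L_0(u) = (u - 3)(u - 6) / [4] = (1/4)u^2 - (9/4)u + 9/2
L_1(u) = (u - 2)(u - 6) / [-3] = -(1/3)u^2 + (8/3)u - 4
L_2(u) = (u - 2)(u - 3) / [12] = (1/12)u^2 - (5/12)u + 1/2
g(u) = 0·L_0 + 1·L_1 + (-2)·L_2
  0·L_0(u) = 0
  1·L_1(u) = -(1/3)u^2 + (8/3)u - 4
  (-2)·L_2(u) = -(1/6)u^2 + (5/6)u - 1
Adding term by term: -(1/2)u^2 + (7/2)u - 5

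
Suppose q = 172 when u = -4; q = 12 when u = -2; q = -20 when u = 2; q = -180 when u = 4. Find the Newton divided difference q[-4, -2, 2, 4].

q[-4,-2] = (12 - 172) / (-2 - (-4)) = -80
q[-2,2] = (-20 - 12) / (2 - (-2)) = -8
q[2,4] = (-180 - (-20)) / (4 - 2) = -80
q[-4,-2,2] = (-8 - (-80)) / (2 - (-4)) = 12
q[-2,2,4] = (-80 - (-8)) / (4 - (-2)) = -12
q[-4,-2,2,4] = (-12 - 12) / (4 - (-4)) = -3

-3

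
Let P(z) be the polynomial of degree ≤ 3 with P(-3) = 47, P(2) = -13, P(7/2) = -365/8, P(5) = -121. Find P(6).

Evaluate each Lagrange basis at z = 6:
L_0(6) = (4)·(5/2)·(1)/[(-5)·(-13/2)·(-8)] = -1/26
L_1(6) = (9)·(5/2)·(1)/[(5)·(-3/2)·(-3)] = 1
L_2(6) = (9)·(4)·(1)/[(13/2)·(3/2)·(-3/2)] = -32/13
L_3(6) = (9)·(4)·(5/2)/[(8)·(3)·(3/2)] = 5/2
Sum: 47·(-1/26) + (-13)·(1) + (-365/8)·(-32/13) + (-121)·(5/2) = -205

-205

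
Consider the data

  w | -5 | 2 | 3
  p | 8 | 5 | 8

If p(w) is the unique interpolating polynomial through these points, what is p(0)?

11/7

Evaluate each Lagrange basis at w = 0:
L_0(0) = (-2)·(-3)/[(-7)·(-8)] = 3/28
L_1(0) = (5)·(-3)/[(7)·(-1)] = 15/7
L_2(0) = (5)·(-2)/[(8)·(1)] = -5/4
Sum: 8·(3/28) + 5·(15/7) + 8·(-5/4) = 11/7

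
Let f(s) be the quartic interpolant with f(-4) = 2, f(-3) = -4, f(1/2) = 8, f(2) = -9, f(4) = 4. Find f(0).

1643/147

Using Newton's divided-difference form:
f[-4,-3] = (-4 - 2) / (-3 - (-4)) = -6
f[-3,1/2] = (8 - (-4)) / (1/2 - (-3)) = 24/7
f[1/2,2] = (-9 - 8) / (2 - 1/2) = -34/3
f[2,4] = (4 - (-9)) / (4 - 2) = 13/2
f[-4,-3,1/2] = (24/7 - (-6)) / (1/2 - (-4)) = 44/21
f[-3,1/2,2] = (-34/3 - 24/7) / (2 - (-3)) = -62/21
f[1/2,2,4] = (13/2 - (-34/3)) / (4 - 1/2) = 107/21
f[-4,-3,1/2,2] = (-62/21 - 44/21) / (2 - (-4)) = -53/63
f[-3,1/2,2,4] = (107/21 - (-62/21)) / (4 - (-3)) = 169/147
f[-4,-3,1/2,2,4] = (169/147 - (-53/63)) / (4 - (-4)) = 439/1764
f(0) = 2 + (-6)·(4) + (44/21)·(4)·(3) + (-53/63)·(4)·(3)·(-1/2) + (439/1764)·(4)·(3)·(-1/2)·(-2) = 1643/147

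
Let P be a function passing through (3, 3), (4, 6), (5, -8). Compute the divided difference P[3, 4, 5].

P[3,4] = (6 - 3) / (4 - 3) = 3
P[4,5] = (-8 - 6) / (5 - 4) = -14
P[3,4,5] = (-14 - 3) / (5 - 3) = -17/2

-17/2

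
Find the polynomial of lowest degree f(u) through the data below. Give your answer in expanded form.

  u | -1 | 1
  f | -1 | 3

f(u) = 2u + 1

L_0(u) = (u - 1) / [-2] = -(1/2)u + 1/2
L_1(u) = (u + 1) / [2] = (1/2)u + 1/2
f(u) = (-1)·L_0 + 3·L_1
  (-1)·L_0(u) = (1/2)u - 1/2
  3·L_1(u) = (3/2)u + 3/2
Adding term by term: 2u + 1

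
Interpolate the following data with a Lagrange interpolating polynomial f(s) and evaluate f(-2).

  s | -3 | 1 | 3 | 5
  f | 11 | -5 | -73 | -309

-8

L_0(-2) = (-3)·(-5)·(-7)/[(-4)·(-6)·(-8)] = 35/64
L_1(-2) = (1)·(-5)·(-7)/[(4)·(-2)·(-4)] = 35/32
L_2(-2) = (1)·(-3)·(-7)/[(6)·(2)·(-2)] = -7/8
L_3(-2) = (1)·(-3)·(-5)/[(8)·(4)·(2)] = 15/64
Sum: 11·(35/64) + (-5)·(35/32) + (-73)·(-7/8) + (-309)·(15/64) = -8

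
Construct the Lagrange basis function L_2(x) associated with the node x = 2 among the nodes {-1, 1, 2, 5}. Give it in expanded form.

L_2(x) = -(1/9)x^3 + (5/9)x^2 + (1/9)x - 5/9

L_2(x) = (x + 1)(x - 1)(x - 5) / [(3)·(1)·(-3)]
       = (x^3 - 5x^2 - x + 5) / (-9)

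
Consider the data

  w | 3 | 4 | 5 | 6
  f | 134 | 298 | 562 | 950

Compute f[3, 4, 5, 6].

4

f[3,4] = (298 - 134) / (4 - 3) = 164
f[4,5] = (562 - 298) / (5 - 4) = 264
f[5,6] = (950 - 562) / (6 - 5) = 388
f[3,4,5] = (264 - 164) / (5 - 3) = 50
f[4,5,6] = (388 - 264) / (6 - 4) = 62
f[3,4,5,6] = (62 - 50) / (6 - 3) = 4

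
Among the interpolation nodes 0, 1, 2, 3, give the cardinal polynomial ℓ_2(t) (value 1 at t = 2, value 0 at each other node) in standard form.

ℓ_2(t) = -(1/2)t^3 + 2t^2 - (3/2)t

ℓ_2(t) = t(t - 1)(t - 3) / [(2)·(1)·(-1)]
       = (t^3 - 4t^2 + 3t) / (-2)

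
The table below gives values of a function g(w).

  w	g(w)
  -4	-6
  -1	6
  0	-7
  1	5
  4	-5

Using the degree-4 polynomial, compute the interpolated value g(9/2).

-191803/2560

Evaluate each Lagrange basis at w = 9/2:
L_0(9/2) = (11/2)·(9/2)·(7/2)·(1/2)/[(-3)·(-4)·(-5)·(-8)] = 231/2560
L_1(9/2) = (17/2)·(9/2)·(7/2)·(1/2)/[(3)·(-1)·(-2)·(-5)] = -357/160
L_2(9/2) = (17/2)·(11/2)·(7/2)·(1/2)/[(4)·(1)·(-1)·(-4)] = 1309/256
L_3(9/2) = (17/2)·(11/2)·(9/2)·(1/2)/[(5)·(2)·(1)·(-3)] = -561/160
L_4(9/2) = (17/2)·(11/2)·(9/2)·(7/2)/[(8)·(5)·(4)·(3)] = 3927/2560
Sum: (-6)·(231/2560) + 6·(-357/160) + (-7)·(1309/256) + 5·(-561/160) + (-5)·(3927/2560) = -191803/2560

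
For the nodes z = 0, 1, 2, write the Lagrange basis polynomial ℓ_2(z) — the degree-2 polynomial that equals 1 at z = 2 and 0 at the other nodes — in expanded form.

ℓ_2(z) = z(z - 1) / [(2)·(1)]
       = (z^2 - z) / (2)

ℓ_2(z) = (1/2)z^2 - (1/2)z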